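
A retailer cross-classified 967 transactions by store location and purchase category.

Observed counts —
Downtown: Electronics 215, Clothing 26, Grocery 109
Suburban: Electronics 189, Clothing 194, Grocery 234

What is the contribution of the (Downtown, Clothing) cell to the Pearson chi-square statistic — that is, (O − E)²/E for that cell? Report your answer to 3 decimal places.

36.117

Row total (Downtown) = 350; column total (Clothing) = 220; N = 967.
Expected count E = 350 × 220 / 967 = 79.6277.
Contribution = (O − E)²/E = (26 − 79.6277)² / 79.6277 = 36.117.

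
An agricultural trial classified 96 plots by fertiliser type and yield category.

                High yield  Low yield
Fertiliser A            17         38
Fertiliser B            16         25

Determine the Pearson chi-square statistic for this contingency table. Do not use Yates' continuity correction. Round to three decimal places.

0.686

Row totals: 55, 41. Column totals: 33, 63. Grand total N = 96.
Expected counts (row total × column total / N):
  Fertiliser A, High yield: 55×33/96 = 18.9062
  Fertiliser A, Low yield: 55×63/96 = 36.0938
  Fertiliser B, High yield: 41×33/96 = 14.0938
  Fertiliser B, Low yield: 41×63/96 = 26.9062
Contributions (O − E)²/E:
  (17 − 18.9062)²/18.9062 = 0.1922
  (38 − 36.0938)²/36.0938 = 0.1007
  (16 − 14.0938)²/14.0938 = 0.2578
  (25 − 26.9062)²/26.9062 = 0.1350
χ² = 0.1922 + 0.1007 + 0.2578 + 0.1350 = 0.686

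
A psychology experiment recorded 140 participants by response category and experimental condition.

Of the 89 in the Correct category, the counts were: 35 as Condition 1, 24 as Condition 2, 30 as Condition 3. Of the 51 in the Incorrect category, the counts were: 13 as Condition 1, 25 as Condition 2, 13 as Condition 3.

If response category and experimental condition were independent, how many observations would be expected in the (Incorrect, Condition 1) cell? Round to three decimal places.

17.486

Row total (Incorrect) = 51; column total (Condition 1) = 48; grand total N = 140.
Expected count = (row total × column total) / N = 51 × 48 / 140 = 17.486.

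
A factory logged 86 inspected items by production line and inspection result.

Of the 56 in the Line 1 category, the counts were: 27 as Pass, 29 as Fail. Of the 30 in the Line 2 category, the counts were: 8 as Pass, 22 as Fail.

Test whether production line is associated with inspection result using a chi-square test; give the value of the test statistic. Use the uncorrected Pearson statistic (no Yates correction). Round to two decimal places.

Row totals: 56, 30. Column totals: 35, 51. Grand total N = 86.
Expected counts (row total × column total / N):
  Line 1, Pass: 56×35/86 = 22.791
  Line 1, Fail: 56×51/86 = 33.209
  Line 2, Pass: 30×35/86 = 12.209
  Line 2, Fail: 30×51/86 = 17.791
Contributions (O − E)²/E:
  (27 − 22.791)²/22.791 = 0.7773
  (29 − 33.209)²/33.209 = 0.5335
  (8 − 12.209)²/12.209 = 1.4510
  (22 − 17.791)²/17.791 = 0.9958
χ² = 0.7773 + 0.5335 + 1.4510 + 0.9958 = 3.76

3.76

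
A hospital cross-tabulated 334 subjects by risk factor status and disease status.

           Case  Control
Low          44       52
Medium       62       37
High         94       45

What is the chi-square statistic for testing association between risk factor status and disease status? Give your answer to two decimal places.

11.67

Row totals: 96, 99, 139. Column totals: 200, 134. Grand total N = 334.
Expected counts (row total × column total / N):
  Low, Case: 96×200/334 = 57.485
  Low, Control: 96×134/334 = 38.515
  Medium, Case: 99×200/334 = 59.281
  Medium, Control: 99×134/334 = 39.719
  High, Case: 139×200/334 = 83.234
  High, Control: 139×134/334 = 55.766
Contributions (O − E)²/E:
  (44 − 57.485)²/57.485 = 3.1634
  (52 − 38.515)²/38.515 = 4.7214
  (62 − 59.281)²/59.281 = 0.1247
  (37 − 39.719)²/39.719 = 0.1861
  (94 − 83.234)²/83.234 = 1.3925
  (45 − 55.766)²/55.766 = 2.0784
χ² = 3.1634 + 4.7214 + 0.1247 + 0.1861 + 1.3925 + 2.0784 = 11.67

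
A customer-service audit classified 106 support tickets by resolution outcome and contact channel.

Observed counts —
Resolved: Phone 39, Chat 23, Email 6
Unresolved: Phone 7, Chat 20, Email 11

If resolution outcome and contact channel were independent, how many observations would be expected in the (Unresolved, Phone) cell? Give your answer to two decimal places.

16.49

Row total (Unresolved) = 38; column total (Phone) = 46; grand total N = 106.
Expected count = (row total × column total) / N = 38 × 46 / 106 = 16.49.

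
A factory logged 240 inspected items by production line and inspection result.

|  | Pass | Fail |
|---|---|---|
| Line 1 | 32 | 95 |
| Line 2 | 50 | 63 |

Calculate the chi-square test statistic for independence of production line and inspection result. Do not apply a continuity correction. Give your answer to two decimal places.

9.65

Row totals: 127, 113. Column totals: 82, 158. Grand total N = 240.
Expected counts (row total × column total / N):
  Line 1, Pass: 127×82/240 = 43.392
  Line 1, Fail: 127×158/240 = 83.608
  Line 2, Pass: 113×82/240 = 38.608
  Line 2, Fail: 113×158/240 = 74.392
Contributions (O − E)²/E:
  (32 − 43.392)²/43.392 = 2.9908
  (95 − 83.608)²/83.608 = 1.5522
  (50 − 38.608)²/38.608 = 3.3614
  (63 − 74.392)²/74.392 = 1.7445
χ² = 2.9908 + 1.5522 + 3.3614 + 1.7445 = 9.65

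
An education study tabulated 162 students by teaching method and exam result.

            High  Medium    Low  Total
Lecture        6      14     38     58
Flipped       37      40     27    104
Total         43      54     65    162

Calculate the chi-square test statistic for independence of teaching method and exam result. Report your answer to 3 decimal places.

Grand total N = 162.
Expected counts (row total × column total / N):
  Lecture, High: 58×43/162 = 15.39506
  Lecture, Medium: 58×54/162 = 19.33333
  Lecture, Low: 58×65/162 = 23.27160
  Flipped, High: 104×43/162 = 27.60494
  Flipped, Medium: 104×54/162 = 34.66667
  Flipped, Low: 104×65/162 = 41.72840
Contributions (O − E)²/E:
  (6 − 15.39506)²/15.39506 = 5.7335
  (14 − 19.33333)²/19.33333 = 1.4713
  (38 − 23.27160)²/23.27160 = 9.3215
  (37 − 27.60494)²/27.60494 = 3.1975
  (40 − 34.66667)²/34.66667 = 0.8205
  (27 − 41.72840)²/41.72840 = 5.1985
χ² = 5.7335 + 1.4713 + 9.3215 + 3.1975 + 0.8205 + 5.1985 = 25.743

25.743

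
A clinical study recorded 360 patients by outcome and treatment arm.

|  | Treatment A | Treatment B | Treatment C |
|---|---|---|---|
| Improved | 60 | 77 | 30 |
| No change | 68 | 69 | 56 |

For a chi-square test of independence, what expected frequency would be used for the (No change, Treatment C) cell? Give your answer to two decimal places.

46.11

Row total (No change) = 193; column total (Treatment C) = 86; grand total N = 360.
Expected count = (row total × column total) / N = 193 × 86 / 360 = 46.11.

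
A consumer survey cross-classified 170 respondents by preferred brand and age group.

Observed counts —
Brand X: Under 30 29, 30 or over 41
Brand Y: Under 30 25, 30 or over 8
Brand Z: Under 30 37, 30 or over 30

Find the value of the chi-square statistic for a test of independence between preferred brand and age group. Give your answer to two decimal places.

Row totals: 70, 33, 67. Column totals: 91, 79. Grand total N = 170.
Expected counts (row total × column total / N):
  Brand X, Under 30: 70×91/170 = 37.4706
  Brand X, 30 or over: 70×79/170 = 32.5294
  Brand Y, Under 30: 33×91/170 = 17.6647
  Brand Y, 30 or over: 33×79/170 = 15.3353
  Brand Z, Under 30: 67×91/170 = 35.8647
  Brand Z, 30 or over: 67×79/170 = 31.1353
Contributions (O − E)²/E:
  (29 − 37.4706)²/37.4706 = 1.9149
  (41 − 32.5294)²/32.5294 = 2.2057
  (25 − 17.6647)²/17.6647 = 3.0460
  (8 − 15.3353)²/15.3353 = 3.5087
  (37 − 35.8647)²/35.8647 = 0.0359
  (30 − 31.1353)²/31.1353 = 0.0414
χ² = 1.9149 + 2.2057 + 3.0460 + 3.5087 + 0.0359 + 0.0414 = 10.75

10.75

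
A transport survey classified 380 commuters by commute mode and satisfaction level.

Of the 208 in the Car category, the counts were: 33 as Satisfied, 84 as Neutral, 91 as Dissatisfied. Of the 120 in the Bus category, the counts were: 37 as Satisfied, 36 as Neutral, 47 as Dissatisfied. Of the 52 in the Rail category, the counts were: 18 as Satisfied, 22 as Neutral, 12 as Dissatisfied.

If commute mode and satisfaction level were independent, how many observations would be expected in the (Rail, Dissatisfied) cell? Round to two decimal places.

Row total (Rail) = 52; column total (Dissatisfied) = 150; grand total N = 380.
Expected count = (row total × column total) / N = 52 × 150 / 380 = 20.53.

20.53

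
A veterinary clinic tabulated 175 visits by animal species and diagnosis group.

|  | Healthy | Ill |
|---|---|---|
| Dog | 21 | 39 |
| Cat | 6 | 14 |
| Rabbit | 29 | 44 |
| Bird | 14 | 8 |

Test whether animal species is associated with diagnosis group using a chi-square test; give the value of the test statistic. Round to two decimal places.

6.58

Row totals: 60, 20, 73, 22. Column totals: 70, 105. Grand total N = 175.
Expected counts (row total × column total / N):
  Dog, Healthy: 60×70/175 = 24.000
  Dog, Ill: 60×105/175 = 36.000
  Cat, Healthy: 20×70/175 = 8.000
  Cat, Ill: 20×105/175 = 12.000
  Rabbit, Healthy: 73×70/175 = 29.200
  Rabbit, Ill: 73×105/175 = 43.800
  Bird, Healthy: 22×70/175 = 8.800
  Bird, Ill: 22×105/175 = 13.200
Contributions (O − E)²/E:
  (21 − 24.000)²/24.000 = 0.3750
  (39 − 36.000)²/36.000 = 0.2500
  (6 − 8.000)²/8.000 = 0.5000
  (14 − 12.000)²/12.000 = 0.3333
  (29 − 29.200)²/29.200 = 0.0014
  (44 − 43.800)²/43.800 = 0.0009
  (14 − 8.800)²/8.800 = 3.0727
  (8 − 13.200)²/13.200 = 2.0485
χ² = 0.3750 + 0.2500 + 0.5000 + 0.3333 + 0.0014 + 0.0009 + 3.0727 + 2.0485 = 6.58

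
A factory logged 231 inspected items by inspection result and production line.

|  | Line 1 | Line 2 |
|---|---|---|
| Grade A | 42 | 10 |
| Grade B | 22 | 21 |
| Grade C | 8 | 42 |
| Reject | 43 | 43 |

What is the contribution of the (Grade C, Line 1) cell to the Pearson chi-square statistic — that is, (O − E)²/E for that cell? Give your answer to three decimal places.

11.463

Row total (Grade C) = 50; column total (Line 1) = 115; N = 231.
Expected count E = 50 × 115 / 231 = 24.8918.
Contribution = (O − E)²/E = (8 − 24.8918)² / 24.8918 = 11.463.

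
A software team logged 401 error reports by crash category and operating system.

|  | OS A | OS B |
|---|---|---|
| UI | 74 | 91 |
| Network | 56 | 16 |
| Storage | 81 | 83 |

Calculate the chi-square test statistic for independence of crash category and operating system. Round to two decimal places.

Row totals: 165, 72, 164. Column totals: 211, 190. Grand total N = 401.
Expected counts (row total × column total / N):
  UI, OS A: 165×211/401 = 86.820
  UI, OS B: 165×190/401 = 78.180
  Network, OS A: 72×211/401 = 37.885
  Network, OS B: 72×190/401 = 34.115
  Storage, OS A: 164×211/401 = 86.294
  Storage, OS B: 164×190/401 = 77.706
Contributions (O − E)²/E:
  (74 − 86.820)²/86.820 = 1.8930
  (91 − 78.180)²/78.180 = 2.1022
  (56 − 37.885)²/37.885 = 8.6618
  (16 − 34.115)²/34.115 = 9.6190
  (81 − 86.294)²/86.294 = 0.3248
  (83 − 77.706)²/77.706 = 0.3607
χ² = 1.8930 + 2.1022 + 8.6618 + 9.6190 + 0.3248 + 0.3607 = 22.96

22.96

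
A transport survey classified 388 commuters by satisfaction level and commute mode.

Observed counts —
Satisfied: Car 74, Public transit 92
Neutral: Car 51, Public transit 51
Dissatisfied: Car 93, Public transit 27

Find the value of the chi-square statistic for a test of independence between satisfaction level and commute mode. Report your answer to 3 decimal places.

Row totals: 166, 102, 120. Column totals: 218, 170. Grand total N = 388.
Expected counts (row total × column total / N):
  Satisfied, Car: 166×218/388 = 93.2680
  Satisfied, Public transit: 166×170/388 = 72.7320
  Neutral, Car: 102×218/388 = 57.3093
  Neutral, Public transit: 102×170/388 = 44.6907
  Dissatisfied, Car: 120×218/388 = 67.4227
  Dissatisfied, Public transit: 120×170/388 = 52.5773
Contributions (O − E)²/E:
  (74 − 93.2680)²/93.2680 = 3.9805
  (92 − 72.7320)²/72.7320 = 5.1044
  (51 − 57.3093)²/57.3093 = 0.6946
  (51 − 44.6907)²/44.6907 = 0.8907
  (93 − 67.4227)²/67.4227 = 9.7029
  (27 − 52.5773)²/52.5773 = 12.4426
χ² = 3.9805 + 5.1044 + 0.6946 + 0.8907 + 9.7029 + 12.4426 = 32.816

32.816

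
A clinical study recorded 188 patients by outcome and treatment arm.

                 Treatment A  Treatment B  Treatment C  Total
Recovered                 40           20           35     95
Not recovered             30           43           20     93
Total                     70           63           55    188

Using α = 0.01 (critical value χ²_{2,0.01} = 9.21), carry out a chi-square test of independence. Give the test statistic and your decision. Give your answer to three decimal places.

13.897; reject H₀

Grand total N = 188.
Expected counts (row total × column total / N):
  Recovered, Treatment A: 95×70/188 = 35.3723
  Recovered, Treatment B: 95×63/188 = 31.8351
  Recovered, Treatment C: 95×55/188 = 27.7926
  Not recovered, Treatment A: 93×70/188 = 34.6277
  Not recovered, Treatment B: 93×63/188 = 31.1649
  Not recovered, Treatment C: 93×55/188 = 27.2074
Contributions (O − E)²/E:
  (40 − 35.3723)²/35.3723 = 0.6054
  (20 − 31.8351)²/31.8351 = 4.3998
  (35 − 27.7926)²/27.7926 = 1.8691
  (30 − 34.6277)²/34.6277 = 0.6185
  (43 − 31.1649)²/31.1649 = 4.4945
  (20 − 27.2074)²/27.2074 = 1.9093
χ² = 0.6054 + 4.3998 + 1.8691 + 0.6185 + 4.4945 + 1.9093 = 13.897
df = (2−1)(3−1) = 2. Since 13.897 > 9.21, reject the null hypothesis of independence at α = 0.01.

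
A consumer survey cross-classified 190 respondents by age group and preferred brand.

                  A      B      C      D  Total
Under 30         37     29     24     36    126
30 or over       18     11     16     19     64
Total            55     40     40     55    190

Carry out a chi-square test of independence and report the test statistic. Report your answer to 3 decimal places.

Grand total N = 190.
Expected counts (row total × column total / N):
  Under 30, A: 126×55/190 = 36.4737
  Under 30, B: 126×40/190 = 26.5263
  Under 30, C: 126×40/190 = 26.5263
  Under 30, D: 126×55/190 = 36.4737
  30 or over, A: 64×55/190 = 18.5263
  30 or over, B: 64×40/190 = 13.4737
  30 or over, C: 64×40/190 = 13.4737
  30 or over, D: 64×55/190 = 18.5263
Contributions (O − E)²/E:
  (37 − 36.4737)²/36.4737 = 0.0076
  (29 − 26.5263)²/26.5263 = 0.2307
  (24 − 26.5263)²/26.5263 = 0.2406
  (36 − 36.4737)²/36.4737 = 0.0062
  (18 − 18.5263)²/18.5263 = 0.0150
  (11 − 13.4737)²/13.4737 = 0.4542
  (16 − 13.4737)²/13.4737 = 0.4737
  (19 − 18.5263)²/18.5263 = 0.0121
χ² = 0.0076 + 0.2307 + 0.2406 + 0.0062 + 0.0150 + 0.4542 + 0.4737 + 0.0121 = 1.440

1.440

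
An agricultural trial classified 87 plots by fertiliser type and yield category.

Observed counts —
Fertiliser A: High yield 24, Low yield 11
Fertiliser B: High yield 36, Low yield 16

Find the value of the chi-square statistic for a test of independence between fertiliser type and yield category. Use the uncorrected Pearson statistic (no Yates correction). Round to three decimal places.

Row totals: 35, 52. Column totals: 60, 27. Grand total N = 87.
Expected counts (row total × column total / N):
  Fertiliser A, High yield: 35×60/87 = 24.1379
  Fertiliser A, Low yield: 35×27/87 = 10.8621
  Fertiliser B, High yield: 52×60/87 = 35.8621
  Fertiliser B, Low yield: 52×27/87 = 16.1379
Contributions (O − E)²/E:
  (24 − 24.1379)²/24.1379 = 0.0008
  (11 − 10.8621)²/10.8621 = 0.0018
  (36 − 35.8621)²/35.8621 = 0.0005
  (16 − 16.1379)²/16.1379 = 0.0012
χ² = 0.0008 + 0.0018 + 0.0005 + 0.0012 = 0.004

0.004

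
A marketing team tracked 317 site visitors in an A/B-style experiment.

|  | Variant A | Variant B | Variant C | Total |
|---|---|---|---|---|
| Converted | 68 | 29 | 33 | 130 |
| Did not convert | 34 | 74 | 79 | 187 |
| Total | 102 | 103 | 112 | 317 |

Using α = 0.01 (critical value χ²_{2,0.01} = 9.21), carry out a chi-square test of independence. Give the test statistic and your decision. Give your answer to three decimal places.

Grand total N = 317.
Expected counts (row total × column total / N):
  Converted, Variant A: 130×102/317 = 41.82965
  Converted, Variant B: 130×103/317 = 42.23975
  Converted, Variant C: 130×112/317 = 45.93060
  Did not convert, Variant A: 187×102/317 = 60.17035
  Did not convert, Variant B: 187×103/317 = 60.76025
  Did not convert, Variant C: 187×112/317 = 66.06940
Contributions (O − E)²/E:
  (68 − 41.82965)²/41.82965 = 16.3732
  (29 − 42.23975)²/42.23975 = 4.1499
  (33 − 45.93060)²/45.93060 = 3.6403
  (34 − 60.17035)²/60.17035 = 11.3825
  (74 − 60.76025)²/60.76025 = 2.8850
  (79 − 66.06940)²/66.06940 = 2.5307
χ² = 16.3732 + 4.1499 + 3.6403 + 11.3825 + 2.8850 + 2.5307 = 40.962
df = (2−1)(3−1) = 2. Since 40.962 > 9.21, reject the null hypothesis of independence at α = 0.01.

40.962; reject H₀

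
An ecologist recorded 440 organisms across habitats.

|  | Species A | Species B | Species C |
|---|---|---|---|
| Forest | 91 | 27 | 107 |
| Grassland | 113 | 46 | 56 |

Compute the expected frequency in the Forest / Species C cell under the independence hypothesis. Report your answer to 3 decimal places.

Row total (Forest) = 225; column total (Species C) = 163; grand total N = 440.
Expected count = (row total × column total) / N = 225 × 163 / 440 = 83.352.

83.352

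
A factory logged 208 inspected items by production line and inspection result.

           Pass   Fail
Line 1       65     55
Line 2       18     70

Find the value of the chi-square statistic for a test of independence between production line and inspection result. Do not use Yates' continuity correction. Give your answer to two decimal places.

24.06

Row totals: 120, 88. Column totals: 83, 125. Grand total N = 208.
Expected counts (row total × column total / N):
  Line 1, Pass: 120×83/208 = 47.885
  Line 1, Fail: 120×125/208 = 72.115
  Line 2, Pass: 88×83/208 = 35.115
  Line 2, Fail: 88×125/208 = 52.885
Contributions (O − E)²/E:
  (65 − 47.885)²/47.885 = 6.1172
  (55 − 72.115)²/72.115 = 4.0619
  (18 − 35.115)²/35.115 = 8.3418
  (70 − 52.885)²/52.885 = 5.5389
χ² = 6.1172 + 4.0619 + 8.3418 + 5.5389 = 24.06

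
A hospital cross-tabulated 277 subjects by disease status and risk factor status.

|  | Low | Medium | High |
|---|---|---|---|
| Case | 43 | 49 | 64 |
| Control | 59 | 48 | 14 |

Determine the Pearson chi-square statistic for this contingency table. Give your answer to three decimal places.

Row totals: 156, 121. Column totals: 102, 97, 78. Grand total N = 277.
Expected counts (row total × column total / N):
  Case, Low: 156×102/277 = 57.4440
  Case, Medium: 156×97/277 = 54.6282
  Case, High: 156×78/277 = 43.9278
  Control, Low: 121×102/277 = 44.5560
  Control, Medium: 121×97/277 = 42.3718
  Control, High: 121×78/277 = 34.0722
Contributions (O − E)²/E:
  (43 − 57.4440)²/57.4440 = 3.6319
  (49 − 54.6282)²/54.6282 = 0.5799
  (64 − 43.9278)²/43.9278 = 9.1717
  (59 − 44.5560)²/44.5560 = 4.6824
  (48 − 42.3718)²/42.3718 = 0.7476
  (14 − 34.0722)²/34.0722 = 11.8247
χ² = 3.6319 + 0.5799 + 9.1717 + 4.6824 + 0.7476 + 11.8247 = 30.638

30.638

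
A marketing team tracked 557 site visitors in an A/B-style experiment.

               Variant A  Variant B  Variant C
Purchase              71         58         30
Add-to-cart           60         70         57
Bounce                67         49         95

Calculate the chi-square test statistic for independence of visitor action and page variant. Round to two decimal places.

Row totals: 159, 187, 211. Column totals: 198, 177, 182. Grand total N = 557.
Expected counts (row total × column total / N):
  Purchase, Variant A: 159×198/557 = 56.521
  Purchase, Variant B: 159×177/557 = 50.526
  Purchase, Variant C: 159×182/557 = 51.953
  Add-to-cart, Variant A: 187×198/557 = 66.474
  Add-to-cart, Variant B: 187×177/557 = 59.424
  Add-to-cart, Variant C: 187×182/557 = 61.102
  Bounce, Variant A: 211×198/557 = 75.005
  Bounce, Variant B: 211×177/557 = 67.050
  Bounce, Variant C: 211×182/557 = 68.944
Contributions (O − E)²/E:
  (71 − 56.521)²/56.521 = 3.7091
  (58 − 50.526)²/50.526 = 1.1056
  (30 − 51.953)²/51.953 = 9.2763
  (60 − 66.474)²/66.474 = 0.6305
  (70 − 59.424)²/59.424 = 1.8823
  (57 − 61.102)²/61.102 = 0.2754
  (67 − 75.005)²/75.005 = 0.8543
  (49 − 67.050)²/67.050 = 4.8591
  (95 − 68.944)²/68.944 = 9.8473
χ² = 3.7091 + 1.1056 + 9.2763 + 0.6305 + 1.8823 + 0.2754 + 0.8543 + 4.8591 + 9.8473 = 32.44

32.44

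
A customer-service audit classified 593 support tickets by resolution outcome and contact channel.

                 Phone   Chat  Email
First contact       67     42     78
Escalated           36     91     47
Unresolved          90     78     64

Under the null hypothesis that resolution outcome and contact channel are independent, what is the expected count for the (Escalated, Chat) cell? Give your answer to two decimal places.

61.91

Row total (Escalated) = 174; column total (Chat) = 211; grand total N = 593.
Expected count = (row total × column total) / N = 174 × 211 / 593 = 61.91.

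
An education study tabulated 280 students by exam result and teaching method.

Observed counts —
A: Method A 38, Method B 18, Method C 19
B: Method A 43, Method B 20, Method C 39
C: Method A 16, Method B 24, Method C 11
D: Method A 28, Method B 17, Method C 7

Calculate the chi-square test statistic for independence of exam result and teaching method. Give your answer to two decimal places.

22.57

Row totals: 75, 102, 51, 52. Column totals: 125, 79, 76. Grand total N = 280.
Expected counts (row total × column total / N):
  A, Method A: 75×125/280 = 33.482
  A, Method B: 75×79/280 = 21.161
  A, Method C: 75×76/280 = 20.357
  B, Method A: 102×125/280 = 45.536
  B, Method B: 102×79/280 = 28.779
  B, Method C: 102×76/280 = 27.686
  C, Method A: 51×125/280 = 22.768
  C, Method B: 51×79/280 = 14.389
  C, Method C: 51×76/280 = 13.843
  D, Method A: 52×125/280 = 23.214
  D, Method B: 52×79/280 = 14.671
  D, Method C: 52×76/280 = 14.114
Contributions (O − E)²/E:
  (38 − 33.482)²/33.482 = 0.6097
  (18 − 21.161)²/21.161 = 0.4722
  (19 − 20.357)²/20.357 = 0.0905
  (43 − 45.536)²/45.536 = 0.1412
  (20 − 28.779)²/28.779 = 2.6780
  (39 − 27.686)²/27.686 = 4.6235
  (16 − 22.768)²/22.768 = 2.0119
  (24 − 14.389)²/14.389 = 6.4196
  (11 − 13.843)²/13.843 = 0.5839
  (28 − 23.214)²/23.214 = 0.9867
  (17 − 14.671)²/14.671 = 0.3697
  (7 − 14.114)²/14.114 = 3.5857
χ² = 0.6097 + 0.4722 + 0.0905 + 0.1412 + 2.6780 + 4.6235 + 2.0119 + 6.4196 + 0.5839 + 0.9867 + 0.3697 + 3.5857 = 22.57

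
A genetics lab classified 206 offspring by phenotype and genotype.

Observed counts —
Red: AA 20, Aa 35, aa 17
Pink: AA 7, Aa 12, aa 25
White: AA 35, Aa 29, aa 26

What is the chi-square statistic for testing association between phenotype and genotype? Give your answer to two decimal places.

19.64

Row totals: 72, 44, 90. Column totals: 62, 76, 68. Grand total N = 206.
Expected counts (row total × column total / N):
  Red, AA: 72×62/206 = 21.6699
  Red, Aa: 72×76/206 = 26.5631
  Red, aa: 72×68/206 = 23.7670
  Pink, AA: 44×62/206 = 13.2427
  Pink, Aa: 44×76/206 = 16.2330
  Pink, aa: 44×68/206 = 14.5243
  White, AA: 90×62/206 = 27.0874
  White, Aa: 90×76/206 = 33.2039
  White, aa: 90×68/206 = 29.7087
Contributions (O − E)²/E:
  (20 − 21.6699)²/21.6699 = 0.1287
  (35 − 26.5631)²/26.5631 = 2.6797
  (17 − 23.7670)²/23.7670 = 1.9267
  (7 − 13.2427)²/13.2427 = 2.9429
  (12 − 16.2330)²/16.2330 = 1.1038
  (25 − 14.5243)²/14.5243 = 7.5556
  (35 − 27.0874)²/27.0874 = 2.3114
  (29 − 33.2039)²/33.2039 = 0.5322
  (26 − 29.7087)²/29.7087 = 0.4630
χ² = 0.1287 + 2.6797 + 1.9267 + 2.9429 + 1.1038 + 7.5556 + 2.3114 + 0.5322 + 0.4630 = 19.64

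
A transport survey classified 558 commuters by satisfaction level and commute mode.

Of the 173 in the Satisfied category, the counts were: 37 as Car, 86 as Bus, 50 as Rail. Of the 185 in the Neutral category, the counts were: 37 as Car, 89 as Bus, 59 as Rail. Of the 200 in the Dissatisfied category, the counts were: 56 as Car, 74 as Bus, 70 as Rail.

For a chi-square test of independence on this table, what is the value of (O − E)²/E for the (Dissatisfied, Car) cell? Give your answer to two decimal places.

Row total (Dissatisfied) = 200; column total (Car) = 130; N = 558.
Expected count E = 200 × 130 / 558 = 46.595.
Contribution = (O − E)²/E = (56 − 46.595)² / 46.595 = 1.90.

1.90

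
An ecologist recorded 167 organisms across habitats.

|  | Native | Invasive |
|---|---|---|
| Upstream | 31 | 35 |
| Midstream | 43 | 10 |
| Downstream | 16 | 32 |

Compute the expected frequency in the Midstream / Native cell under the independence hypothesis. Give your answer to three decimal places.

28.563

Row total (Midstream) = 53; column total (Native) = 90; grand total N = 167.
Expected count = (row total × column total) / N = 53 × 90 / 167 = 28.563.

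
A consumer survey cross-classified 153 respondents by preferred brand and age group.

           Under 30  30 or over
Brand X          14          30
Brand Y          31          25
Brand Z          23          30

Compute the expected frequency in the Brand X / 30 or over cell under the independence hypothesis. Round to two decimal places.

24.44

Row total (Brand X) = 44; column total (30 or over) = 85; grand total N = 153.
Expected count = (row total × column total) / N = 44 × 85 / 153 = 24.44.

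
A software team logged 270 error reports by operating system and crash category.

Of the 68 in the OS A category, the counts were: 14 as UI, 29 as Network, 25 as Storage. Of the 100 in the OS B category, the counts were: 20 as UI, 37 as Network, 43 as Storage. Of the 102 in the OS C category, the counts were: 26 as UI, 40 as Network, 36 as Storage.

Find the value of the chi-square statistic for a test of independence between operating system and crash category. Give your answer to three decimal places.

Row totals: 68, 100, 102. Column totals: 60, 106, 104. Grand total N = 270.
Expected counts (row total × column total / N):
  OS A, UI: 68×60/270 = 15.1111
  OS A, Network: 68×106/270 = 26.6963
  OS A, Storage: 68×104/270 = 26.1926
  OS B, UI: 100×60/270 = 22.2222
  OS B, Network: 100×106/270 = 39.2593
  OS B, Storage: 100×104/270 = 38.5185
  OS C, UI: 102×60/270 = 22.6667
  OS C, Network: 102×106/270 = 40.0444
  OS C, Storage: 102×104/270 = 39.2889
Contributions (O − E)²/E:
  (14 − 15.1111)²/15.1111 = 0.0817
  (29 − 26.6963)²/26.6963 = 0.1988
  (25 − 26.1926)²/26.1926 = 0.0543
  (20 − 22.2222)²/22.2222 = 0.2222
  (37 − 39.2593)²/39.2593 = 0.1300
  (43 − 38.5185)²/38.5185 = 0.5214
  (26 − 22.6667)²/22.6667 = 0.4902
  (40 − 40.0444)²/40.0444 = 0.0000
  (36 − 39.2889)²/39.2889 = 0.2753
χ² = 0.0817 + 0.1988 + 0.0543 + 0.2222 + 0.1300 + 0.5214 + 0.4902 + 0.0000 + 0.2753 = 1.974

1.974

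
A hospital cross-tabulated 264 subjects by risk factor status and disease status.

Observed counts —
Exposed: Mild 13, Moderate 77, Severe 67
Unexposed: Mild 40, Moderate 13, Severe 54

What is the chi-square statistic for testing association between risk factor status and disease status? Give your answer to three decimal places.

53.097

Row totals: 157, 107. Column totals: 53, 90, 121. Grand total N = 264.
Expected counts (row total × column total / N):
  Exposed, Mild: 157×53/264 = 31.5189
  Exposed, Moderate: 157×90/264 = 53.5227
  Exposed, Severe: 157×121/264 = 71.9583
  Unexposed, Mild: 107×53/264 = 21.4811
  Unexposed, Moderate: 107×90/264 = 36.4773
  Unexposed, Severe: 107×121/264 = 49.0417
Contributions (O − E)²/E:
  (13 − 31.5189)²/31.5189 = 10.8808
  (77 − 53.5227)²/53.5227 = 10.2981
  (67 − 71.9583)²/71.9583 = 0.3417
  (40 − 21.4811)²/21.4811 = 15.9652
  (13 − 36.4773)²/36.4773 = 15.1103
  (54 − 49.0417)²/49.0417 = 0.5013
χ² = 10.8808 + 10.2981 + 0.3417 + 15.9652 + 15.1103 + 0.5013 = 53.097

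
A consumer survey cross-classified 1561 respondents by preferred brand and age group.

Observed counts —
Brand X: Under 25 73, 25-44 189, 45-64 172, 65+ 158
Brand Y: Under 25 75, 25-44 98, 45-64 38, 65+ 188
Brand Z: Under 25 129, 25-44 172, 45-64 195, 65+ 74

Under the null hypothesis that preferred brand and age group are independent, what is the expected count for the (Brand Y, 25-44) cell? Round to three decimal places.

Row total (Brand Y) = 399; column total (25-44) = 459; grand total N = 1561.
Expected count = (row total × column total) / N = 399 × 459 / 1561 = 117.323.

117.323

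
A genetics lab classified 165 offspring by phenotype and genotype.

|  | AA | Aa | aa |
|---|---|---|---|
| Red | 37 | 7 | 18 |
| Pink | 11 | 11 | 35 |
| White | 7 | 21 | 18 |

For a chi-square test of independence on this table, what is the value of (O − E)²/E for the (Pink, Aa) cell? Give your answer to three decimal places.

Row total (Pink) = 57; column total (Aa) = 39; N = 165.
Expected count E = 57 × 39 / 165 = 13.47273.
Contribution = (O − E)²/E = (11 − 13.47273)² / 13.47273 = 0.454.

0.454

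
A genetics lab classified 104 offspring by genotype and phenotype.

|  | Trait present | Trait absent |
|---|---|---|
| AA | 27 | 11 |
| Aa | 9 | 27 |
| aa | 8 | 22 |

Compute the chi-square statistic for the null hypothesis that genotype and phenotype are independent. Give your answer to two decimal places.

Row totals: 38, 36, 30. Column totals: 44, 60. Grand total N = 104.
Expected counts (row total × column total / N):
  AA, Trait present: 38×44/104 = 16.077
  AA, Trait absent: 38×60/104 = 21.923
  Aa, Trait present: 36×44/104 = 15.231
  Aa, Trait absent: 36×60/104 = 20.769
  aa, Trait present: 30×44/104 = 12.692
  aa, Trait absent: 30×60/104 = 17.308
Contributions (O − E)²/E:
  (27 − 16.077)²/16.077 = 7.4213
  (11 − 21.923)²/21.923 = 5.4423
  (9 − 15.231)²/15.231 = 2.5491
  (27 − 20.769)²/20.769 = 1.8694
  (8 − 12.692)²/12.692 = 1.7345
  (22 − 17.308)²/17.308 = 1.2719
χ² = 7.4213 + 5.4423 + 2.5491 + 1.8694 + 1.7345 + 1.2719 = 20.29

20.29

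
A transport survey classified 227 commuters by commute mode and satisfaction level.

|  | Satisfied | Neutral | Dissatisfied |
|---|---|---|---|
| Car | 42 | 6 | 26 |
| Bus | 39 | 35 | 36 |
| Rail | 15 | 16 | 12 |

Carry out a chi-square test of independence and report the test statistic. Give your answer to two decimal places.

18.87

Row totals: 74, 110, 43. Column totals: 96, 57, 74. Grand total N = 227.
Expected counts (row total × column total / N):
  Car, Satisfied: 74×96/227 = 31.295
  Car, Neutral: 74×57/227 = 18.581
  Car, Dissatisfied: 74×74/227 = 24.123
  Bus, Satisfied: 110×96/227 = 46.520
  Bus, Neutral: 110×57/227 = 27.621
  Bus, Dissatisfied: 110×74/227 = 35.859
  Rail, Satisfied: 43×96/227 = 18.185
  Rail, Neutral: 43×57/227 = 10.797
  Rail, Dissatisfied: 43×74/227 = 14.018
Contributions (O − E)²/E:
  (42 − 31.295)²/31.295 = 3.6618
  (6 − 18.581)²/18.581 = 8.5185
  (26 − 24.123)²/24.123 = 0.1460
  (39 − 46.520)²/46.520 = 1.2156
  (35 − 27.621)²/27.621 = 1.9713
  (36 − 35.859)²/35.859 = 0.0006
  (15 − 18.185)²/18.185 = 0.5578
  (16 − 10.797)²/10.797 = 2.5073
  (12 − 14.018)²/14.018 = 0.2905
χ² = 3.6618 + 8.5185 + 0.1460 + 1.2156 + 1.9713 + 0.0006 + 0.5578 + 2.5073 + 0.2905 = 18.87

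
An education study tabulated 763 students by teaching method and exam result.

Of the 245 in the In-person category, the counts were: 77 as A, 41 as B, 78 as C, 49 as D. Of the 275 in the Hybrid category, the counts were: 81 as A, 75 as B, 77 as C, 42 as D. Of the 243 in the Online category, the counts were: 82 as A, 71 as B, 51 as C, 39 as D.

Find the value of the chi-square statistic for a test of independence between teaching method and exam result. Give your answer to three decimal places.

Row totals: 245, 275, 243. Column totals: 240, 187, 206, 130. Grand total N = 763.
Expected counts (row total × column total / N):
  In-person, A: 245×240/763 = 77.0642
  In-person, B: 245×187/763 = 60.0459
  In-person, C: 245×206/763 = 66.1468
  In-person, D: 245×130/763 = 41.7431
  Hybrid, A: 275×240/763 = 86.5007
  Hybrid, B: 275×187/763 = 67.3984
  Hybrid, C: 275×206/763 = 74.2464
  Hybrid, D: 275×130/763 = 46.8545
  Online, A: 243×240/763 = 76.4351
  Online, B: 243×187/763 = 59.5557
  Online, C: 243×206/763 = 65.6068
  Online, D: 243×130/763 = 41.4024
Contributions (O − E)²/E:
  (77 − 77.0642)²/77.0642 = 0.0001
  (41 − 60.0459)²/60.0459 = 6.0412
  (78 − 66.1468)²/66.1468 = 2.1240
  (49 − 41.7431)²/41.7431 = 1.2616
  (81 − 86.5007)²/86.5007 = 0.3498
  (75 − 67.3984)²/67.3984 = 0.8574
  (77 − 74.2464)²/74.2464 = 0.1021
  (42 − 46.8545)²/46.8545 = 0.5030
  (82 − 76.4351)²/76.4351 = 0.4052
  (71 − 59.5557)²/59.5557 = 2.1992
  (51 − 65.6068)²/65.6068 = 3.2521
  (39 − 41.4024)²/41.4024 = 0.1394
χ² = 0.0001 + 6.0412 + 2.1240 + 1.2616 + 0.3498 + 0.8574 + 0.1021 + 0.5030 + 0.4052 + 2.1992 + 3.2521 + 0.1394 = 17.235

17.235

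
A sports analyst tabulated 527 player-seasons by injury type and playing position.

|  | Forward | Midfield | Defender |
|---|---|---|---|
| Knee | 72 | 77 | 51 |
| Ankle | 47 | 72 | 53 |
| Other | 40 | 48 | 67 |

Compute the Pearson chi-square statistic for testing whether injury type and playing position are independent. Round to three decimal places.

15.054

Row totals: 200, 172, 155. Column totals: 159, 197, 171. Grand total N = 527.
Expected counts (row total × column total / N):
  Knee, Forward: 200×159/527 = 60.3416
  Knee, Midfield: 200×197/527 = 74.7628
  Knee, Defender: 200×171/527 = 64.8956
  Ankle, Forward: 172×159/527 = 51.8937
  Ankle, Midfield: 172×197/527 = 64.2960
  Ankle, Defender: 172×171/527 = 55.8102
  Other, Forward: 155×159/527 = 46.7647
  Other, Midfield: 155×197/527 = 57.9412
  Other, Defender: 155×171/527 = 50.2941
Contributions (O − E)²/E:
  (72 − 60.3416)²/60.3416 = 2.2525
  (77 − 74.7628)²/74.7628 = 0.0669
  (51 − 64.8956)²/64.8956 = 2.9754
  (47 − 51.8937)²/51.8937 = 0.4615
  (72 − 64.2960)²/64.2960 = 0.9231
  (53 − 55.8102)²/55.8102 = 0.1415
  (40 − 46.7647)²/46.7647 = 0.9785
  (48 − 57.9412)²/57.9412 = 1.7057
  (67 − 50.2941)²/50.2941 = 5.5491
χ² = 2.2525 + 0.0669 + 2.9754 + 0.4615 + 0.9231 + 0.1415 + 0.9785 + 1.7057 + 5.5491 = 15.054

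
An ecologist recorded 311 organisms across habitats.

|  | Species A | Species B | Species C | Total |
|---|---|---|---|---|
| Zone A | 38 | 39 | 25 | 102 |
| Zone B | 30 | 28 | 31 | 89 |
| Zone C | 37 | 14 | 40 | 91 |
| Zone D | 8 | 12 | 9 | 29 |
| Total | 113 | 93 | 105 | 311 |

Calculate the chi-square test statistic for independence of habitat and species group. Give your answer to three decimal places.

Grand total N = 311.
Expected counts (row total × column total / N):
  Zone A, Species A: 102×113/311 = 37.0611
  Zone A, Species B: 102×93/311 = 30.5016
  Zone A, Species C: 102×105/311 = 34.4373
  Zone B, Species A: 89×113/311 = 32.3376
  Zone B, Species B: 89×93/311 = 26.6141
  Zone B, Species C: 89×105/311 = 30.0482
  Zone C, Species A: 91×113/311 = 33.0643
  Zone C, Species B: 91×93/311 = 27.2122
  Zone C, Species C: 91×105/311 = 30.7235
  Zone D, Species A: 29×113/311 = 10.5370
  Zone D, Species B: 29×93/311 = 8.6720
  Zone D, Species C: 29×105/311 = 9.7910
Contributions (O − E)²/E:
  (38 − 37.0611)²/37.0611 = 0.0238
  (39 − 30.5016)²/30.5016 = 2.3678
  (25 − 34.4373)²/34.4373 = 2.5862
  (30 − 32.3376)²/32.3376 = 0.1690
  (28 − 26.6141)²/26.6141 = 0.0722
  (31 − 30.0482)²/30.0482 = 0.0301
  (37 − 33.0643)²/33.0643 = 0.4685
  (14 − 27.2122)²/27.2122 = 6.4149
  (40 − 30.7235)²/30.7235 = 2.8009
  (8 − 10.5370)²/10.5370 = 0.6108
  (12 − 8.6720)²/8.6720 = 1.2772
  (9 − 9.7910)²/9.7910 = 0.0639
χ² = 0.0238 + 2.3678 + 2.5862 + 0.1690 + 0.0722 + 0.0301 + 0.4685 + 6.4149 + 2.8009 + 0.6108 + 1.2772 + 0.0639 = 16.885

16.885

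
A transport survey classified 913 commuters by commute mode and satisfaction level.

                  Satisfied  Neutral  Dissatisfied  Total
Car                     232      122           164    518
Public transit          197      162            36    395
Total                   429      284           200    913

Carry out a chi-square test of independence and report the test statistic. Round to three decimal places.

75.204

Grand total N = 913.
Expected counts (row total × column total / N):
  Car, Satisfied: 518×429/913 = 243.39759
  Car, Neutral: 518×284/913 = 161.13034
  Car, Dissatisfied: 518×200/913 = 113.47207
  Public transit, Satisfied: 395×429/913 = 185.60241
  Public transit, Neutral: 395×284/913 = 122.86966
  Public transit, Dissatisfied: 395×200/913 = 86.52793
Contributions (O − E)²/E:
  (232 − 243.39759)²/243.39759 = 0.5337
  (122 − 161.13034)²/161.13034 = 9.5028
  (164 − 113.47207)²/113.47207 = 22.4996
  (197 − 185.60241)²/185.60241 = 0.6999
  (162 − 122.86966)²/122.86966 = 12.4619
  (36 − 86.52793)²/86.52793 = 29.5058
χ² = 0.5337 + 9.5028 + 22.4996 + 0.6999 + 12.4619 + 29.5058 = 75.204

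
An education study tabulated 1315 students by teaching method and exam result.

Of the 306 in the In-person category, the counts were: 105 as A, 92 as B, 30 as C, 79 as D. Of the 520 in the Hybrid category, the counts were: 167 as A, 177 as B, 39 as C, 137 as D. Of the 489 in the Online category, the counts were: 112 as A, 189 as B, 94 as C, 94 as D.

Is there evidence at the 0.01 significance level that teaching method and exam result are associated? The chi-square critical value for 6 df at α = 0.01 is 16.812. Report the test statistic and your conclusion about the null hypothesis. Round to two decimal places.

Row totals: 306, 520, 489. Column totals: 384, 458, 163, 310. Grand total N = 1315.
Expected counts (row total × column total / N):
  In-person, A: 306×384/1315 = 89.3567
  In-person, B: 306×458/1315 = 106.5764
  In-person, C: 306×163/1315 = 37.9300
  In-person, D: 306×310/1315 = 72.1369
  Hybrid, A: 520×384/1315 = 151.8479
  Hybrid, B: 520×458/1315 = 181.1103
  Hybrid, C: 520×163/1315 = 64.4563
  Hybrid, D: 520×310/1315 = 122.5856
  Online, A: 489×384/1315 = 142.7954
  Online, B: 489×458/1315 = 170.3133
  Online, C: 489×163/1315 = 60.6137
  Online, D: 489×310/1315 = 115.2776
Contributions (O − E)²/E:
  (105 − 89.3567)²/89.3567 = 2.7386
  (92 − 106.5764)²/106.5764 = 1.9936
  (30 − 37.9300)²/37.9300 = 1.6579
  (79 − 72.1369)²/72.1369 = 0.6530
  (167 − 151.8479)²/151.8479 = 1.5119
  (177 − 181.1103)²/181.1103 = 0.0933
  (39 − 64.4563)²/64.4563 = 10.0537
  (137 − 122.5856)²/122.5856 = 1.6949
  (112 − 142.7954)²/142.7954 = 6.6414
  (189 − 170.3133)²/170.3133 = 2.0503
  (94 − 60.6137)²/60.6137 = 18.3893
  (94 − 115.2776)²/115.2776 = 3.9274
χ² = 2.7386 + 1.9936 + 1.6579 + 0.6530 + 1.5119 + 0.0933 + 10.0537 + 1.6949 + 6.6414 + 2.0503 + 18.3893 + 3.9274 = 51.41
df = (3−1)(4−1) = 6. Since 51.41 > 16.812, reject the null hypothesis of independence at α = 0.01.

51.41; reject H₀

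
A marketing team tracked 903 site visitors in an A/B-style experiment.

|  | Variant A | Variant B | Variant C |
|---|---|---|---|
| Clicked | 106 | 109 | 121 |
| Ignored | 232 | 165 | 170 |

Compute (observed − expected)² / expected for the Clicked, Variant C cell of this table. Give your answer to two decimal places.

Row total (Clicked) = 336; column total (Variant C) = 291; N = 903.
Expected count E = 336 × 291 / 903 = 108.279.
Contribution = (O − E)²/E = (121 − 108.279)² / 108.279 = 1.49.

1.49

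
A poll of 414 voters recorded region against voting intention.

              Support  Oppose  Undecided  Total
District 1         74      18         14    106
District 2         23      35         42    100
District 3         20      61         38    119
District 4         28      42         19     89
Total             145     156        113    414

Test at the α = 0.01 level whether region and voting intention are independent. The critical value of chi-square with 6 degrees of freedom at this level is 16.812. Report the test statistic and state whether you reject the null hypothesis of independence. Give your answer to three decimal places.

Grand total N = 414.
Expected counts (row total × column total / N):
  District 1, Support: 106×145/414 = 37.1256
  District 1, Oppose: 106×156/414 = 39.9420
  District 1, Undecided: 106×113/414 = 28.9324
  District 2, Support: 100×145/414 = 35.0242
  District 2, Oppose: 100×156/414 = 37.6812
  District 2, Undecided: 100×113/414 = 27.2947
  District 3, Support: 119×145/414 = 41.6787
  District 3, Oppose: 119×156/414 = 44.8406
  District 3, Undecided: 119×113/414 = 32.4807
  District 4, Support: 89×145/414 = 31.1715
  District 4, Oppose: 89×156/414 = 33.5362
  District 4, Undecided: 89×113/414 = 24.2923
Contributions (O − E)²/E:
  (74 − 37.1256)²/37.1256 = 36.6249
  (18 − 39.9420)²/39.9420 = 12.0538
  (14 − 28.9324)²/28.9324 = 7.7068
  (23 − 35.0242)²/35.0242 = 4.1280
  (35 − 37.6812)²/37.6812 = 0.1908
  (42 − 27.2947)²/27.2947 = 7.9226
  (20 − 41.6787)²/41.6787 = 11.2759
  (61 − 44.8406)²/44.8406 = 5.8234
  (38 − 32.4807)²/32.4807 = 0.9379
  (28 − 31.1715)²/31.1715 = 0.3227
  (42 − 33.5362)²/33.5362 = 2.1361
  (19 − 24.2923)²/24.2923 = 1.1530
χ² = 36.6249 + 12.0538 + 7.7068 + 4.1280 + 0.1908 + 7.9226 + 11.2759 + 5.8234 + 0.9379 + 0.3227 + 2.1361 + 1.1530 = 90.276
df = (4−1)(3−1) = 6. Since 90.276 > 16.812, reject the null hypothesis of independence at α = 0.01.

90.276; reject H₀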